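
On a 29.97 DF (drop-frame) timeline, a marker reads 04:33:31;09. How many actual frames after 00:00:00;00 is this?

Complete 10-minute blocks: 27, each 17982 frames → 485514.
Remaining 3 whole minutes in the current block: 1800 + 2 × 1798 = 5396 frames.
Within the current minute: 31 × 30 + 9 − 2 = 937 (labels ;00/;01 skipped at this minute). Total = 485514 + 5396 + 937 = 491847.

491847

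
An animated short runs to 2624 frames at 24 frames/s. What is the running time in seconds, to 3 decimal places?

109.333 seconds

Running time = 2624 × 1/24 = 328/3 s ≈ 109.333 s.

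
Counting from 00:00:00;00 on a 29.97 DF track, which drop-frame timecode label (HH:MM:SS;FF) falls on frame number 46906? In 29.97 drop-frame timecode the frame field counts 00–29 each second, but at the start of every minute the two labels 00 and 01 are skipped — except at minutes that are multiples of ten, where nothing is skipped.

00:26:05;04

Each 10-minute DF block holds 10 × 60 × 30 − 9 × 2 = 17982 frames. 46906 ÷ 17982 → 2 full blocks, remainder 10942.
Within the partial block the first minute is 1800 frames and each further minute 1798, so 6 further minute boundaries passed. Total skipped labels = 18 × 2 + 2 × 6 = 48.
Non-drop label index = 46906 + 48 = 46954; at 30 labels/s that is 00:26:05:04, i.e. DF 00:26:05;04.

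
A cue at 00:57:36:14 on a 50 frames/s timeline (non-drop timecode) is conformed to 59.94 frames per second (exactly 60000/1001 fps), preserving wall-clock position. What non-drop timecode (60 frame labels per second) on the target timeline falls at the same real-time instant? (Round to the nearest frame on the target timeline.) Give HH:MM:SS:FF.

00:57:32:50

Source frame index: (0×3600 + 57×60 + 36) × 50 + 14 = 172814.
Real time: 172814 / (50) = 86407/25 s.
Target frame: (86407/25) × (60000/1001) = 207376800/1001 ≈ 207169.630 → 207170.
At 60 labels/s: frame 207170 → 00:57:32:50.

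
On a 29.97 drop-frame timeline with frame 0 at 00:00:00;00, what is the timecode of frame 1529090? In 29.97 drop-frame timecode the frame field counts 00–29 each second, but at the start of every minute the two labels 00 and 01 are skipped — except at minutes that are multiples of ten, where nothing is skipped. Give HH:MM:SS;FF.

Ten DF minutes hold 17982 frames, so frame 1529090 lies in block 85 (frames 1528470–1546451) with 620 frames into that block.
The block's first minute is 1800 frames and the rest 1798 each; 620 frames reaches minute 0, so 85 × 18 + 0 × 2 = 1530 labels have been skipped so far.
Adding those back, label number 1529090 + 1530 = 1530620 at 30 labels/s is 51020 s + 20 f = 14 h 10 min 20 s frame 20, i.e. 14:10:20;20.

14:10:20;20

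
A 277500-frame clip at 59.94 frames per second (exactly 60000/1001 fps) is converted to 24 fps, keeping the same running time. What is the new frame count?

Target frames = source frames × (target rate / source rate) = 277500 × (24)/(60000/1001) = 277500 × 1001/2500 = 111111.

111111 frames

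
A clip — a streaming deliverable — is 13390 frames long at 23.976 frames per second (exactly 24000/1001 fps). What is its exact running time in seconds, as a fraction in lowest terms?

1340339/2400 seconds

Running time = 13390 ÷ (24000/1001) = 13390 × 1001/24000 = 1340339/2400 s.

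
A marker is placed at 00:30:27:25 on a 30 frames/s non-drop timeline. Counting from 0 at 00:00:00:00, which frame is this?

Total seconds to the label: (0 × 3600 + 30 × 60 + 27) = 1827.
Frame index = 1827 × 30 + 25 = 54835.

frame 54835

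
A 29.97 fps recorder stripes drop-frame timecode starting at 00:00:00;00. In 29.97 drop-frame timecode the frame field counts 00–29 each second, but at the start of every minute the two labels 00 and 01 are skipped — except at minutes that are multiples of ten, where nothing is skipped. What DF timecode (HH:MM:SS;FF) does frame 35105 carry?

Each 10-minute DF block holds 10 × 60 × 30 − 9 × 2 = 17982 frames. 35105 ÷ 17982 → 1 full block, remainder 17123.
Within the partial block the first minute is 1800 frames and each further minute 1798, so 9 further minute boundaries passed. Total skipped labels = 18 × 1 + 2 × 9 = 36.
Non-drop label index = 35105 + 36 = 35141; at 30 labels/s that is 00:19:31:11, i.e. DF 00:19:31;11.

00:19:31;11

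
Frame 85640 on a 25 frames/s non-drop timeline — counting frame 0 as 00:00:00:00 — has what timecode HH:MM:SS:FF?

00:57:05:15

85640 ÷ 25 = 3425 full seconds, remainder 15 frames.
3425 s = 0 h 57 min 5 s.
Timecode: 00:57:05:15.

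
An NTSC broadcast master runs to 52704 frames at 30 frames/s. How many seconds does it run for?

Running time = 52704 / (30) = 1756.8 s.

1756.8 seconds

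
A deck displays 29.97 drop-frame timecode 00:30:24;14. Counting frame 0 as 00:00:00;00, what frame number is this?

54680

As if non-drop at 30 labels/s: (0 × 3600 + 30 × 60 + 24) × 30 + 14 = 54734.
Minute boundaries passed: 30; those not divisible by 10: 30 − 3 = 27; dropped labels = 2 × 27 = 54.
Actual frame index = 54734 − 54 = 54680.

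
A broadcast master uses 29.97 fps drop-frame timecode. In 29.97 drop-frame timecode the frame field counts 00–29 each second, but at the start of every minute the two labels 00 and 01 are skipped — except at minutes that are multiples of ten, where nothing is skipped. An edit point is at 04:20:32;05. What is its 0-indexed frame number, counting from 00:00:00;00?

468497

Complete 10-minute blocks: 26, each 17982 frames → 467532.
Remaining 0 whole minutes in the current block: 0 frames.
Within the current minute: 32 × 30 + 5 = 965. Total = 467532 + 0 + 965 = 468497.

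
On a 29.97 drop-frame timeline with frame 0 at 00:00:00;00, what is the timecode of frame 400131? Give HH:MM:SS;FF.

03:42:31;01

Ten DF minutes hold 17982 frames, so frame 400131 lies in block 22 (frames 395604–413585) with 4527 frames into that block.
The block's first minute is 1800 frames and the rest 1798 each; 4527 frames reaches minute 2, so 22 × 18 + 2 × 2 = 400 labels have been skipped so far.
Adding those back, label number 400131 + 400 = 400531 at 30 labels/s is 13351 s + 1 f = 3 h 42 min 31 s frame 1, i.e. 03:42:31;01.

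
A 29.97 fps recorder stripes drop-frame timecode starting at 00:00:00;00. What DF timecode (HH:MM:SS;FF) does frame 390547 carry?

Each 10-minute DF block holds 10 × 60 × 30 − 9 × 2 = 17982 frames. 390547 ÷ 17982 → 21 full blocks, remainder 12925.
Within the partial block the first minute is 1800 frames and each further minute 1798, so 7 further minute boundaries passed. Total skipped labels = 18 × 21 + 2 × 7 = 392.
Non-drop label index = 390547 + 392 = 390939; at 30 labels/s that is 03:37:11:09, i.e. DF 03:37:11;09.

03:37:11;09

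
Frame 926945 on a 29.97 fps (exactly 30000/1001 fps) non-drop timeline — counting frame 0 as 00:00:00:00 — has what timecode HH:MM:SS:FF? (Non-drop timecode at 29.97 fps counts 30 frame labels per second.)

926945 ÷ 30 = 30898 full seconds, remainder 5 frames.
30898 s = 8 h 34 min 58 s.
Timecode: 08:34:58:05.

08:34:58:05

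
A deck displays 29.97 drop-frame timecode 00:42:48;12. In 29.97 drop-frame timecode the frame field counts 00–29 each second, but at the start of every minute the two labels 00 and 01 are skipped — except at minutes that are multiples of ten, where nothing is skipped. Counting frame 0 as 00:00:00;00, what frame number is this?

Complete 10-minute blocks: 4, each 17982 frames → 71928.
Remaining 2 whole minutes in the current block: 1800 + 1 × 1798 = 3598 frames.
Within the current minute: 48 × 30 + 12 − 2 = 1450 (labels ;00/;01 skipped at this minute). Total = 71928 + 3598 + 1450 = 76976.

76976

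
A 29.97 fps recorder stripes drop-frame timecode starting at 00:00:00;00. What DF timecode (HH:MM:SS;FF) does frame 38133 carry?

Ten DF minutes hold 17982 frames, so frame 38133 lies in block 2 (frames 35964–53945) with 2169 frames into that block.
The block's first minute is 1800 frames and the rest 1798 each; 2169 frames reaches minute 1, so 2 × 18 + 1 × 2 = 38 labels have been skipped so far.
Adding those back, label number 38133 + 38 = 38171 at 30 labels/s is 1272 s + 11 f = 0 h 21 min 12 s frame 11, i.e. 00:21:12;11.

00:21:12;11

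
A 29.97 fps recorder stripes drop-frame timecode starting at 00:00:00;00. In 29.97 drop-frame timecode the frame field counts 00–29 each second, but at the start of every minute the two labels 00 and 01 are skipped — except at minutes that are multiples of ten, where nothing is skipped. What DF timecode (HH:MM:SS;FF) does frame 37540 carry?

00:20:52;16

Ten DF minutes hold 17982 frames, so frame 37540 lies in block 2 (frames 35964–53945) with 1576 frames into that block.
The block's first minute is 1800 frames and the rest 1798 each; 1576 frames reaches minute 0, so 2 × 18 + 0 × 2 = 36 labels have been skipped so far.
Adding those back, label number 37540 + 36 = 37576 at 30 labels/s is 1252 s + 16 f = 0 h 20 min 52 s frame 16, i.e. 00:20:52;16.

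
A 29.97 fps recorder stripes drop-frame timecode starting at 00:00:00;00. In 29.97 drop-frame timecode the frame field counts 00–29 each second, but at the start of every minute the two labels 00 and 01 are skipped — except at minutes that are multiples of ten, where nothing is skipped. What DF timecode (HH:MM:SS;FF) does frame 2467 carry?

Ten DF minutes hold 17982 frames, so frame 2467 lies in block 0 (frames 0–17981) with 2467 frames into that block.
The block's first minute is 1800 frames and the rest 1798 each; 2467 frames reaches minute 1, so 0 × 18 + 1 × 2 = 2 labels have been skipped so far.
Adding those back, label number 2467 + 2 = 2469 at 30 labels/s is 82 s + 9 f = 0 h 1 min 22 s frame 9, i.e. 00:01:22;09.

00:01:22;09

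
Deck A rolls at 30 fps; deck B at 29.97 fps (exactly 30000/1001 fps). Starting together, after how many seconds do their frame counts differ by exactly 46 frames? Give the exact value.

23023/15 seconds

The gap grows by |30000/1001 − 30| = 30/1001 frames per second.
Time for a 46-frame gap: 46 ÷ (30/1001) = 23023/15 s.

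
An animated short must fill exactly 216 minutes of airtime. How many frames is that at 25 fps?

324000 frames

216 min = 12960 s.
Frames = 12960 × 25 = 324000.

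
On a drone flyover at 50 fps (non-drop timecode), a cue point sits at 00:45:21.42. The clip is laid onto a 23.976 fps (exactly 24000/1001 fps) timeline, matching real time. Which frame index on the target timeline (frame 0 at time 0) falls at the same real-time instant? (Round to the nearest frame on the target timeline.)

Source frame index: (0×3600 + 45×60 + 21) × 50 + 42 = 136092.
Real time: 136092 / (50) = 68046/25 s.
Target frame: (68046/25) × (24000/1001) = 5938560/91 ≈ 65258.901 → 65259.

frame 65259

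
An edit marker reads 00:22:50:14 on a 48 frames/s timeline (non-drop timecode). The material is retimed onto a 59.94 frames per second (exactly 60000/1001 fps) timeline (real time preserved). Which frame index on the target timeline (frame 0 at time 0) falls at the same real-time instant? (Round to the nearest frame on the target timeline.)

frame 82135

Source frame index: (0×3600 + 22×60 + 50) × 48 + 14 = 65774.
Real time: 65774 / (48) = 32887/24 s.
Target frame: (32887/24) × (60000/1001) = 82217500/1001 ≈ 82135.365 → 82135.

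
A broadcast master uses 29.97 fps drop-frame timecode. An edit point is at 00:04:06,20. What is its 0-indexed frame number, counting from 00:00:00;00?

7392

As if non-drop at 30 labels/s: (0 × 3600 + 4 × 60 + 6) × 30 + 20 = 7400.
Minute boundaries passed: 4; those not divisible by 10: 4 − 0 = 4; dropped labels = 2 × 4 = 8.
Actual frame index = 7400 − 8 = 7392.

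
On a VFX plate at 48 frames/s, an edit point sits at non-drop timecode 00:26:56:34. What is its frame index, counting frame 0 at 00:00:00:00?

77602

Total seconds to the label: (0 × 3600 + 26 × 60 + 56) = 1616.
Frame index = 1616 × 48 + 34 = 77602.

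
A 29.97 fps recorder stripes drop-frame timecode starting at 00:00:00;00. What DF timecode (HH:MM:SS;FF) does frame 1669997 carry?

Ten DF minutes hold 17982 frames, so frame 1669997 lies in block 92 (frames 1654344–1672325) with 15653 frames into that block.
The block's first minute is 1800 frames and the rest 1798 each; 15653 frames reaches minute 8, so 92 × 18 + 8 × 2 = 1672 labels have been skipped so far.
Adding those back, label number 1669997 + 1672 = 1671669 at 30 labels/s is 55722 s + 9 f = 15 h 28 min 42 s frame 9, i.e. 15:28:42;09.

15:28:42;09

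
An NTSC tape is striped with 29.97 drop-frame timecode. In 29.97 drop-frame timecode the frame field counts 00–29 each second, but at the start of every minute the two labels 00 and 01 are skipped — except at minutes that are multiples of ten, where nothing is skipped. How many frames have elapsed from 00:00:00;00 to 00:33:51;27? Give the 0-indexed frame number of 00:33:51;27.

60897

Complete 10-minute blocks: 3, each 17982 frames → 53946.
Remaining 3 whole minutes in the current block: 1800 + 2 × 1798 = 5396 frames.
Within the current minute: 51 × 30 + 27 − 2 = 1555 (labels ;00/;01 skipped at this minute). Total = 53946 + 5396 + 1555 = 60897.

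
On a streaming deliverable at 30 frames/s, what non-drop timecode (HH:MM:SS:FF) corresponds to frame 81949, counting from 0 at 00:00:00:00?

00:45:31:19

81949 ÷ 30 = 2731 full seconds, remainder 19 frames.
2731 s = 0 h 45 min 31 s.
Timecode: 00:45:31:19.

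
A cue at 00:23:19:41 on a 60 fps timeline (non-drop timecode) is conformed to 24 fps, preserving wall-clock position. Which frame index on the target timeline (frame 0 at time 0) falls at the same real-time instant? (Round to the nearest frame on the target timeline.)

Source frame index: (0×3600 + 23×60 + 19) × 60 + 41 = 83981.
Real time: 83981 / (60) = 83981/60 s.
Target frame: (83981/60) × (24) = 167962/5 ≈ 33592.400 → 33592.

frame 33592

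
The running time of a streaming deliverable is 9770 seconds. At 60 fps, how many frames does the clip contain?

Frames = 9770 × 60 = 586200.

586200 frames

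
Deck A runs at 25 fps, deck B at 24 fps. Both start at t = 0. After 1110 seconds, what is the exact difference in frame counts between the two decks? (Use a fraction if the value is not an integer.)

A emits 25 × 1110 = 27750 frames; B emits 24 × 1110 = 26640.
Difference = 1110 frames; B is behind A.

1110 frames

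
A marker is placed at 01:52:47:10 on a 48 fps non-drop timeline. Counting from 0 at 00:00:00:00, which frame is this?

324826

Total seconds to the label: (1 × 3600 + 52 × 60 + 47) = 6767.
Frame index = 6767 × 48 + 10 = 324826.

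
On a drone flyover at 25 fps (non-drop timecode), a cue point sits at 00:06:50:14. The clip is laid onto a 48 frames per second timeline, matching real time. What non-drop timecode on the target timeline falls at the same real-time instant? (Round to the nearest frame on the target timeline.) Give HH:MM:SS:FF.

Source frame index: (0×3600 + 6×60 + 50) × 25 + 14 = 10264.
Real time: 10264 / (25) = 10264/25 s.
Target frame: (10264/25) × (48) = 492672/25 ≈ 19706.880 → 19707.
At 48 labels/s: frame 19707 → 00:06:50:27.

00:06:50:27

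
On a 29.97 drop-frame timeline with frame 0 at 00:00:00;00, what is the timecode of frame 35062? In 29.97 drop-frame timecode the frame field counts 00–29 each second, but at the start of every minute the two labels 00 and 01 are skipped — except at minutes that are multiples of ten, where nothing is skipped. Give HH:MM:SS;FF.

00:19:29;28

Ten DF minutes hold 17982 frames, so frame 35062 lies in block 1 (frames 17982–35963) with 17080 frames into that block.
The block's first minute is 1800 frames and the rest 1798 each; 17080 frames reaches minute 9, so 1 × 18 + 9 × 2 = 36 labels have been skipped so far.
Adding those back, label number 35062 + 36 = 35098 at 30 labels/s is 1169 s + 28 f = 0 h 19 min 29 s frame 28, i.e. 00:19:29;28.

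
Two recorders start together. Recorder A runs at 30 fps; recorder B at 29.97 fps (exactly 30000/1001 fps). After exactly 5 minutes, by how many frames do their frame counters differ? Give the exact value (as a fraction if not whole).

5 min = 300 s.
A emits 30 × 300 = 9000 frames; B emits 30000/1001 × 300 = 9000000/1001.
Difference = 9000/1001 frames (≈ 8.9910); B is behind A.

9000/1001 frames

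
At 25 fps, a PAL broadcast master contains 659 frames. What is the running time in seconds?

Running time = 659 / (25) = 26.36 s.

26.36 seconds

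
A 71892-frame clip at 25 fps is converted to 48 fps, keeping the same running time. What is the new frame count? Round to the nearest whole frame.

Frames at target rate = 71892 × (48) / (25) = 3450816/25 ≈ 138032.640.
Nearest whole frame: 138033.

138033 frames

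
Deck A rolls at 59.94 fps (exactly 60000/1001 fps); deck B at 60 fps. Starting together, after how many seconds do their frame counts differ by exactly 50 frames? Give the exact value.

The gap grows by |60 − 60000/1001| = 60/1001 frames per second.
Time for a 50-frame gap: 50 ÷ (60/1001) = 5005/6 s.

5005/6 seconds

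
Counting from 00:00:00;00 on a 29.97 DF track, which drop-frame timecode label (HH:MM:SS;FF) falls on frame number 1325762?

12:17:16;10

Ten DF minutes hold 17982 frames, so frame 1325762 lies in block 73 (frames 1312686–1330667) with 13076 frames into that block.
The block's first minute is 1800 frames and the rest 1798 each; 13076 frames reaches minute 7, so 73 × 18 + 7 × 2 = 1328 labels have been skipped so far.
Adding those back, label number 1325762 + 1328 = 1327090 at 30 labels/s is 44236 s + 10 f = 12 h 17 min 16 s frame 10, i.e. 12:17:16;10.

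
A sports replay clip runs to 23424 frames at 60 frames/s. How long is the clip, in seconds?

Running time = 23424 / (60) = 390.4 s.

390.4 seconds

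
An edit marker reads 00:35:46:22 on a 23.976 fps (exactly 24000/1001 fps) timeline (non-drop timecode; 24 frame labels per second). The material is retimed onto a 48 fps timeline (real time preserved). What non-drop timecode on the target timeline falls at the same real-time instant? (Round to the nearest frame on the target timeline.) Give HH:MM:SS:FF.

Source frame index: (0×3600 + 35×60 + 46) × 24 + 22 = 51526.
Real time: 51526 / (24000/1001) = 25788763/12000 s.
Target frame: (25788763/12000) × (48) = 25788763/250 ≈ 103155.052 → 103155.
At 48 labels/s: frame 103155 → 00:35:49:03.

00:35:49:03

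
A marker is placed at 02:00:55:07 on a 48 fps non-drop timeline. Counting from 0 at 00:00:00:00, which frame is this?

Total seconds to the label: (2 × 3600 + 0 × 60 + 55) = 7255.
Frame index = 7255 × 48 + 7 = 348247.

frame 348247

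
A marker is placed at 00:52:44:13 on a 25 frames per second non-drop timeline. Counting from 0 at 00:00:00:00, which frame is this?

frame 79113

Total seconds to the label: (0 × 3600 + 52 × 60 + 44) = 3164.
Frame index = 3164 × 25 + 13 = 79113.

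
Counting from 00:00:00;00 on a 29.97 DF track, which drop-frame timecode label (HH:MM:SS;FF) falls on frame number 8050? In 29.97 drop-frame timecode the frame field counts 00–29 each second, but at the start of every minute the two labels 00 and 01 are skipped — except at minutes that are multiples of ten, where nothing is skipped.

Ten DF minutes hold 17982 frames, so frame 8050 lies in block 0 (frames 0–17981) with 8050 frames into that block.
The block's first minute is 1800 frames and the rest 1798 each; 8050 frames reaches minute 4, so 0 × 18 + 4 × 2 = 8 labels have been skipped so far.
Adding those back, label number 8050 + 8 = 8058 at 30 labels/s is 268 s + 18 f = 0 h 4 min 28 s frame 18, i.e. 00:04:28;18.

00:04:28;18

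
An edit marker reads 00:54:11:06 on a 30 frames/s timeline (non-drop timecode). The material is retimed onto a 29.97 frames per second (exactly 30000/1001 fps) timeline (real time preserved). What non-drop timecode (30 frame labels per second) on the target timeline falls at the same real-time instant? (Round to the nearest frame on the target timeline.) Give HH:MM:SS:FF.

00:54:07:29

Source frame index: (0×3600 + 54×60 + 11) × 30 + 6 = 97536.
Real time: 97536 / (30) = 16256/5 s.
Target frame: (16256/5) × (30000/1001) = 97536000/1001 ≈ 97438.561 → 97439.
At 30 labels/s: frame 97439 → 00:54:07:29.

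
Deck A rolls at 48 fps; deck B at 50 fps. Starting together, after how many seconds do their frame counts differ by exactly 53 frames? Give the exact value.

26.5 seconds

The gap grows by |50 − 48| = 2 frames per second.
Time for a 53-frame gap: 53 ÷ (2) = 26.5 s.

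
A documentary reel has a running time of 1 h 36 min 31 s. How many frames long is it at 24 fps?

1 h 36 min 31 s = 5791 s.
Frames = 5791 × 24 = 138984.

138984 frames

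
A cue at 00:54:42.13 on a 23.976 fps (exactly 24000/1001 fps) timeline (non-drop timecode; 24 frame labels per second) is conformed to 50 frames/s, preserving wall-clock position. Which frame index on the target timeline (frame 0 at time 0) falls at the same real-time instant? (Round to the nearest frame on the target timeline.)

Source frame index: (0×3600 + 54×60 + 42) × 24 + 13 = 78781.
Real time: 78781 / (24000/1001) = 78859781/24000 s.
Target frame: (78859781/24000) × (50) = 78859781/480 ≈ 164291.210 → 164291.

frame 164291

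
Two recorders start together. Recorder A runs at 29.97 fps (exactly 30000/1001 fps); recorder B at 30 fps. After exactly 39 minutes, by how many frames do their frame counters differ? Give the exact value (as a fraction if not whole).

39 min = 2340 s.
A emits 30000/1001 × 2340 = 5400000/77 frames; B emits 30 × 2340 = 70200.
Difference = 5400/77 frames (≈ 70.1299); B is ahead of A.

5400/77 frames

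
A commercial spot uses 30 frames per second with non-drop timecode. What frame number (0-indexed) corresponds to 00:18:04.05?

Total seconds to the label: (0 × 3600 + 18 × 60 + 4) = 1084.
Frame index = 1084 × 30 + 5 = 32525.

frame 32525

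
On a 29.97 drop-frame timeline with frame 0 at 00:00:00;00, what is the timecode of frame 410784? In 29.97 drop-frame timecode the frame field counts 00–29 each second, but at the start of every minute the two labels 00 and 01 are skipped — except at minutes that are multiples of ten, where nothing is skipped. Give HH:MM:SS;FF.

03:48:26;16

Each 10-minute DF block holds 10 × 60 × 30 − 9 × 2 = 17982 frames. 410784 ÷ 17982 → 22 full blocks, remainder 15180.
Within the partial block the first minute is 1800 frames and each further minute 1798, so 8 further minute boundaries passed. Total skipped labels = 18 × 22 + 2 × 8 = 412.
Non-drop label index = 410784 + 412 = 411196; at 30 labels/s that is 03:48:26:16, i.e. DF 03:48:26;16.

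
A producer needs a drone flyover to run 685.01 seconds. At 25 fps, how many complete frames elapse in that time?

17125 frames

Frames = 685.01 × 25 = 68501/4 ≈ 17125.2500.
Complete frames: 17125.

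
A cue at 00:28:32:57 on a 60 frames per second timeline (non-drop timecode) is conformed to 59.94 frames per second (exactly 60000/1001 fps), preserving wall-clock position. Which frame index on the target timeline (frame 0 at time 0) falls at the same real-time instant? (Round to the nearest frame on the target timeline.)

Source frame index: (0×3600 + 28×60 + 32) × 60 + 57 = 102777.
Real time: 102777 / (60) = 34259/20 s.
Target frame: (34259/20) × (60000/1001) = 102777000/1001 ≈ 102674.326 → 102674.

frame 102674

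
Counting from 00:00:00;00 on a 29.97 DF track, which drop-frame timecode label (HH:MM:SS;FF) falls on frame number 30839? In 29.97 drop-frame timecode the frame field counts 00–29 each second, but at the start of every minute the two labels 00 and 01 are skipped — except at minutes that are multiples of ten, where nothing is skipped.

Ten DF minutes hold 17982 frames, so frame 30839 lies in block 1 (frames 17982–35963) with 12857 frames into that block.
The block's first minute is 1800 frames and the rest 1798 each; 12857 frames reaches minute 7, so 1 × 18 + 7 × 2 = 32 labels have been skipped so far.
Adding those back, label number 30839 + 32 = 30871 at 30 labels/s is 1029 s + 1 f = 0 h 17 min 9 s frame 1, i.e. 00:17:09;01.

00:17:09;01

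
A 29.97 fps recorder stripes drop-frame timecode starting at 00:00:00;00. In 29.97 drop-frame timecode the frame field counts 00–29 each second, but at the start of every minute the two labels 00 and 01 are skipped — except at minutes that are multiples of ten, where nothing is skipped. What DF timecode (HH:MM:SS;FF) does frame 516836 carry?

04:47:25;04

Each 10-minute DF block holds 10 × 60 × 30 − 9 × 2 = 17982 frames. 516836 ÷ 17982 → 28 full blocks, remainder 13340.
Within the partial block the first minute is 1800 frames and each further minute 1798, so 7 further minute boundaries passed. Total skipped labels = 18 × 28 + 2 × 7 = 518.
Non-drop label index = 516836 + 518 = 517354; at 30 labels/s that is 04:47:25:04, i.e. DF 04:47:25;04.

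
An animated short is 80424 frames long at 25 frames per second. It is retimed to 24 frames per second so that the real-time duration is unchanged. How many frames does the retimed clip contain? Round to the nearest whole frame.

77207 frames

Frames at target rate = 80424 × (24) / (25) = 1930176/25 ≈ 77207.040.
Nearest whole frame: 77207.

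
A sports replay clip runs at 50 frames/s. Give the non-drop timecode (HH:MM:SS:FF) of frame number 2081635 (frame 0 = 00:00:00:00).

11:33:52:35

2081635 ÷ 50 = 41632 full seconds, remainder 35 frames.
41632 s = 11 h 33 min 52 s.
Timecode: 11:33:52:35.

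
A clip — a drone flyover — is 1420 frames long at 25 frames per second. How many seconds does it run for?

56.8 seconds

Running time = 1420 / (25) = 56.8 s.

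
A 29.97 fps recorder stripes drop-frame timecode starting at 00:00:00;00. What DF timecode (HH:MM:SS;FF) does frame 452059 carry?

04:11:23;21

Ten DF minutes hold 17982 frames, so frame 452059 lies in block 25 (frames 449550–467531) with 2509 frames into that block.
The block's first minute is 1800 frames and the rest 1798 each; 2509 frames reaches minute 1, so 25 × 18 + 1 × 2 = 452 labels have been skipped so far.
Adding those back, label number 452059 + 452 = 452511 at 30 labels/s is 15083 s + 21 f = 4 h 11 min 23 s frame 21, i.e. 04:11:23;21.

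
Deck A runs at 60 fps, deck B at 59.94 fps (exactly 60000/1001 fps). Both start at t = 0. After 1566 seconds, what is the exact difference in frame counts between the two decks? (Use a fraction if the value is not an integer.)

A emits 60 × 1566 = 93960 frames; B emits 60000/1001 × 1566 = 93960000/1001.
Difference = 93960/1001 frames (≈ 93.8661); B is behind A.

93960/1001 frames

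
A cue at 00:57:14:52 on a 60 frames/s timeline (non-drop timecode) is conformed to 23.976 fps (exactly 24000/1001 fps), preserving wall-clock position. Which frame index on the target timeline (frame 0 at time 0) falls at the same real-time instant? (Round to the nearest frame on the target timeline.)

frame 82354

Source frame index: (0×3600 + 57×60 + 14) × 60 + 52 = 206092.
Real time: 206092 / (60) = 51523/15 s.
Target frame: (51523/15) × (24000/1001) = 82436800/1001 ≈ 82354.446 → 82354.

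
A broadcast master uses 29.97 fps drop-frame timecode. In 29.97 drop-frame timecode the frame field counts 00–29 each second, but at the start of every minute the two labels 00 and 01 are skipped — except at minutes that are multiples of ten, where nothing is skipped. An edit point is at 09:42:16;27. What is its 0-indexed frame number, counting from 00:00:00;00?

1047059

As if non-drop at 30 labels/s: (9 × 3600 + 42 × 60 + 16) × 30 + 27 = 1048107.
Minute boundaries passed: 582; those not divisible by 10: 582 − 58 = 524; dropped labels = 2 × 524 = 1048.
Actual frame index = 1048107 − 1048 = 1047059.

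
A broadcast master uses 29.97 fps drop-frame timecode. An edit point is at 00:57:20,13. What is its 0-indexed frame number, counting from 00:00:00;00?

103109

Complete 10-minute blocks: 5, each 17982 frames → 89910.
Remaining 7 whole minutes in the current block: 1800 + 6 × 1798 = 12588 frames.
Within the current minute: 20 × 30 + 13 − 2 = 611 (labels ;00/;01 skipped at this minute). Total = 89910 + 12588 + 611 = 103109.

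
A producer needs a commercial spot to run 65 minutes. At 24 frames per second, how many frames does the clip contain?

93600 frames

65 min = 3900 s.
Frames = 3900 × 24 = 93600.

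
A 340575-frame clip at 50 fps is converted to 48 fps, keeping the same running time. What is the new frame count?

326952 frames

Target frames = source frames × (target rate / source rate) = 340575 × (48)/(50) = 340575 × 24/25 = 326952.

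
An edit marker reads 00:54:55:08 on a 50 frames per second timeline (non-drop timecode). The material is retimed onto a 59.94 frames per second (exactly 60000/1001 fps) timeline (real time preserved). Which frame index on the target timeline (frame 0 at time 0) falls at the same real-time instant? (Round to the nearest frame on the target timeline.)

Source frame index: (0×3600 + 54×60 + 55) × 50 + 8 = 164758.
Real time: 164758 / (50) = 82379/25 s.
Target frame: (82379/25) × (60000/1001) = 17973600/91 ≈ 197512.088 → 197512.

frame 197512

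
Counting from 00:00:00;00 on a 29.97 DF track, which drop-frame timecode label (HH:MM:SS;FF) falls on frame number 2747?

00:01:31;19

Each 10-minute DF block holds 10 × 60 × 30 − 9 × 2 = 17982 frames. 2747 ÷ 17982 → 0 full blocks, remainder 2747.
Within the partial block the first minute is 1800 frames and each further minute 1798, so 1 further minute boundary passed. Total skipped labels = 18 × 0 + 2 × 1 = 2.
Non-drop label index = 2747 + 2 = 2749; at 30 labels/s that is 00:01:31:19, i.e. DF 00:01:31;19.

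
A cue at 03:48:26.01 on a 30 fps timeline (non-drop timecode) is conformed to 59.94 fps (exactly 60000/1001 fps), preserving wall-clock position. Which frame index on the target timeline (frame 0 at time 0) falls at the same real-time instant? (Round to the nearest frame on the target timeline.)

Source frame index: (3×3600 + 48×60 + 26) × 30 + 1 = 411181.
Real time: 411181 / (30) = 411181/30 s.
Target frame: (411181/30) × (60000/1001) = 822362000/1001 ≈ 821540.460 → 821540.

frame 821540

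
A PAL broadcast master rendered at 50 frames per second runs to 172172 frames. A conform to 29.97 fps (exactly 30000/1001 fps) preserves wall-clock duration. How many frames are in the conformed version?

103200 frames

Target frames = source frames × (target rate / source rate) = 172172 × (30000/1001)/(50) = 172172 × 600/1001 = 103200.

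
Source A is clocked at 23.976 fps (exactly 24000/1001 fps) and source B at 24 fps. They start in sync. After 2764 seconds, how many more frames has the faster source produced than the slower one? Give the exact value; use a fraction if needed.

A emits 24000/1001 × 2764 = 66336000/1001 frames; B emits 24 × 2764 = 66336.
Difference = 66336/1001 frames (≈ 66.2697); B is ahead of A.

66336/1001 frames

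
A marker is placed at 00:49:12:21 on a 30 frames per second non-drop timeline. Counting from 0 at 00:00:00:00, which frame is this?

Total seconds to the label: (0 × 3600 + 49 × 60 + 12) = 2952.
Frame index = 2952 × 30 + 21 = 88581.

88581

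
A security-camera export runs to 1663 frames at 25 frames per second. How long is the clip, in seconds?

66.52 seconds

Running time = 1663 / (25) = 66.52 s.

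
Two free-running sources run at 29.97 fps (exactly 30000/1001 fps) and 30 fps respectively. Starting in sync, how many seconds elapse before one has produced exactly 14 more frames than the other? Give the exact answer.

7007/15 seconds

The gap grows by |30 − 30000/1001| = 30/1001 frames per second.
Time for a 14-frame gap: 14 ÷ (30/1001) = 7007/15 s.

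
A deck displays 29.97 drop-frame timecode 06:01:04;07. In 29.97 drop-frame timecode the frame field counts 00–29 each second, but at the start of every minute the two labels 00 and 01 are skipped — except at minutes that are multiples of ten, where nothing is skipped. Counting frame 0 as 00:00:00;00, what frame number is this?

Complete 10-minute blocks: 36, each 17982 frames → 647352.
Remaining 1 whole minute in the current block: 1800 + 0 × 1798 = 1800 frames.
Within the current minute: 4 × 30 + 7 − 2 = 125 (labels ;00/;01 skipped at this minute). Total = 647352 + 1800 + 125 = 649277.

649277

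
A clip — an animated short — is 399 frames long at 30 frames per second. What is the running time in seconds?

Running time = 399 / (30) = 13.3 s.

13.3 seconds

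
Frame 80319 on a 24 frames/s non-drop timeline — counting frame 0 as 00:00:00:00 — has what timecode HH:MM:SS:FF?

00:55:46:15

80319 ÷ 24 = 3346 full seconds, remainder 15 frames.
3346 s = 0 h 55 min 46 s.
Timecode: 00:55:46:15.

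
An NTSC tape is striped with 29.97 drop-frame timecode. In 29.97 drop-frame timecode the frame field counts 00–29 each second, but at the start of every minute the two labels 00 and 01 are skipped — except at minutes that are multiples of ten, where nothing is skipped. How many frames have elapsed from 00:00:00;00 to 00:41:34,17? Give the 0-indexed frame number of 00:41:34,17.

As if non-drop at 30 labels/s: (0 × 3600 + 41 × 60 + 34) × 30 + 17 = 74837.
Minute boundaries passed: 41; those not divisible by 10: 41 − 4 = 37; dropped labels = 2 × 37 = 74.
Actual frame index = 74837 − 74 = 74763.

74763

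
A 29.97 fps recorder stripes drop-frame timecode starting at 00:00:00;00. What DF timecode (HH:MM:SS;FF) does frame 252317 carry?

Each 10-minute DF block holds 10 × 60 × 30 − 9 × 2 = 17982 frames. 252317 ÷ 17982 → 14 full blocks, remainder 569.
Within the partial block the first minute is 1800 frames and each further minute 1798, so 0 further minute boundaries passed. Total skipped labels = 18 × 14 + 2 × 0 = 252.
Non-drop label index = 252317 + 252 = 252569; at 30 labels/s that is 02:20:18:29, i.e. DF 02:20:18;29.

02:20:18;29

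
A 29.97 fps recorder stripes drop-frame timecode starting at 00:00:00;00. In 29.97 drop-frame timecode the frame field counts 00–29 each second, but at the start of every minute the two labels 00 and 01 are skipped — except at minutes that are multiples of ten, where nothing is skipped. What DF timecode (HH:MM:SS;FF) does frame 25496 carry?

00:14:10;22

Each 10-minute DF block holds 10 × 60 × 30 − 9 × 2 = 17982 frames. 25496 ÷ 17982 → 1 full block, remainder 7514.
Within the partial block the first minute is 1800 frames and each further minute 1798, so 4 further minute boundaries passed. Total skipped labels = 18 × 1 + 2 × 4 = 26.
Non-drop label index = 25496 + 26 = 25522; at 30 labels/s that is 00:14:10:22, i.e. DF 00:14:10;22.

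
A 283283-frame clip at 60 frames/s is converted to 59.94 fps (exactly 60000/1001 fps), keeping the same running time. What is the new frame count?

283000 frames

Target frames = source frames × (target rate / source rate) = 283283 × (60000/1001)/(60) = 283283 × 1000/1001 = 283000.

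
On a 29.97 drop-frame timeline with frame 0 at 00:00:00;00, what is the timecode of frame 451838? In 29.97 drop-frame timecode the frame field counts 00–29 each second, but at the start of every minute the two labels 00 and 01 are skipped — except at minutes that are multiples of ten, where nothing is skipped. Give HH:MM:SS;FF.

04:11:16;10

Each 10-minute DF block holds 10 × 60 × 30 − 9 × 2 = 17982 frames. 451838 ÷ 17982 → 25 full blocks, remainder 2288.
Within the partial block the first minute is 1800 frames and each further minute 1798, so 1 further minute boundary passed. Total skipped labels = 18 × 25 + 2 × 1 = 452.
Non-drop label index = 451838 + 452 = 452290; at 30 labels/s that is 04:11:16:10, i.e. DF 04:11:16;10.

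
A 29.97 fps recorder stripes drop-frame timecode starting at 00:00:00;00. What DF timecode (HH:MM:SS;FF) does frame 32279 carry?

Ten DF minutes hold 17982 frames, so frame 32279 lies in block 1 (frames 17982–35963) with 14297 frames into that block.
The block's first minute is 1800 frames and the rest 1798 each; 14297 frames reaches minute 7, so 1 × 18 + 7 × 2 = 32 labels have been skipped so far.
Adding those back, label number 32279 + 32 = 32311 at 30 labels/s is 1077 s + 1 f = 0 h 17 min 57 s frame 1, i.e. 00:17:57;01.

00:17:57;01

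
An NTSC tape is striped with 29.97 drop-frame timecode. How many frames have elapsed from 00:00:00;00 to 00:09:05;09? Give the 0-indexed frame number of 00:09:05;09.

Complete 10-minute blocks: 0, each 17982 frames → 0.
Remaining 9 whole minutes in the current block: 1800 + 8 × 1798 = 16184 frames.
Within the current minute: 5 × 30 + 9 − 2 = 157 (labels ;00/;01 skipped at this minute). Total = 0 + 16184 + 157 = 16341.

16341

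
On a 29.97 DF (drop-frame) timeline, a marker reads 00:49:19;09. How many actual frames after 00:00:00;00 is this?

Complete 10-minute blocks: 4, each 17982 frames → 71928.
Remaining 9 whole minutes in the current block: 1800 + 8 × 1798 = 16184 frames.
Within the current minute: 19 × 30 + 9 − 2 = 577 (labels ;00/;01 skipped at this minute). Total = 71928 + 16184 + 577 = 88689.

88689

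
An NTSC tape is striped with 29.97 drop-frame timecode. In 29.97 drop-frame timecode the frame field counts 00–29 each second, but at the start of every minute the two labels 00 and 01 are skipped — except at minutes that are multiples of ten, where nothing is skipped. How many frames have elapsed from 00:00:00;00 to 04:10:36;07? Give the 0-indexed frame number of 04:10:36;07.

Complete 10-minute blocks: 25, each 17982 frames → 449550.
Remaining 0 whole minutes in the current block: 0 frames.
Within the current minute: 36 × 30 + 7 = 1087. Total = 449550 + 0 + 1087 = 450637.

450637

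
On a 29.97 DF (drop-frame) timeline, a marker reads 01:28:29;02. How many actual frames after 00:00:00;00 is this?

Complete 10-minute blocks: 8, each 17982 frames → 143856.
Remaining 8 whole minutes in the current block: 1800 + 7 × 1798 = 14386 frames.
Within the current minute: 29 × 30 + 2 − 2 = 870 (labels ;00/;01 skipped at this minute). Total = 143856 + 14386 + 870 = 159112.

159112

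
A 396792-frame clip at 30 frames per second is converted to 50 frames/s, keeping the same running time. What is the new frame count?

661320 frames

Target frames = source frames × (target rate / source rate) = 396792 × (50)/(30) = 396792 × 5/3 = 661320.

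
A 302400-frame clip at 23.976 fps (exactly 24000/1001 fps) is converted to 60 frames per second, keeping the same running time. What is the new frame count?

Target frames = source frames × (target rate / source rate) = 302400 × (60)/(24000/1001) = 302400 × 1001/400 = 756756.

756756 frames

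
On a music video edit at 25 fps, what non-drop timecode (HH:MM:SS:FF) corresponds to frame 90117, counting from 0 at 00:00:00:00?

90117 ÷ 25 = 3604 full seconds, remainder 17 frames.
3604 s = 1 h 0 min 4 s.
Timecode: 01:00:04:17.

01:00:04:17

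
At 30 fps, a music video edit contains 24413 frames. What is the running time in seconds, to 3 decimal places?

813.767 seconds

Running time = 24413 × 1/30 = 24413/30 s ≈ 813.767 s.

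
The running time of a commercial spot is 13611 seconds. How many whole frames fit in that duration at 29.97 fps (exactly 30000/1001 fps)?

407922 frames

Frames = 13611 × 30000/1001 = 31410000/77 ≈ 407922.0779.
Complete frames: 407922.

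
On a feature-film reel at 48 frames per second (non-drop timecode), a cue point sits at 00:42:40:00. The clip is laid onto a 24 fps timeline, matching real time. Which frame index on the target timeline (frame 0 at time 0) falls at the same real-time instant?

frame 61440

Source frame index: (0×3600 + 42×60 + 40) × 48 + 0 = 122880.
Real time: 122880 / (48) = 2560 s.
Target frame: (2560) × (24) = 61440.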